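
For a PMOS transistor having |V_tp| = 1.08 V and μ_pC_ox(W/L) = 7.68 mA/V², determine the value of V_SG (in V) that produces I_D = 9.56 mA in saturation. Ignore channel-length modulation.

In saturation I_D = ½ k_p (V_SG − |V_tp|)², so V_SG − |V_tp| = √(2 I_D / k_p) = √(2 × 9.56 / 7.68) = 1.58 V.
V_SG = 1.08 + 1.58 = 2.66 V.

V_SG = 2.66 V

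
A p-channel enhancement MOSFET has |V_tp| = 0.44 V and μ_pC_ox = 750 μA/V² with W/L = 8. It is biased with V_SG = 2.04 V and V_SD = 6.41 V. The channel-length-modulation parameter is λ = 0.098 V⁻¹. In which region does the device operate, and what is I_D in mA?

k_p = μ_pC_ox · (W/L) = 6 mA/V².
V_ov = V_SG − |V_tp| = 2.04 − 0.44 = 1.6 V.
Since V_SD = 6.41 V ≥ V_ov = 1.6 V, the device is in saturation.
I_D = ½ k_p V_ov² (1 + λ V_SD) = 0.5 × 6 × 1.6² × (1 + 0.098 × 6.41) = 12.5 mA.

Saturation; I_D = 12.5 mA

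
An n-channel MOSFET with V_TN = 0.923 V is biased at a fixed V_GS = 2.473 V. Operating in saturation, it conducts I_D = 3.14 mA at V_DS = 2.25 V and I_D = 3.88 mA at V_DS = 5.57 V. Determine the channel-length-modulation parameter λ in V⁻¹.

With V_GS fixed, I_D ∝ (1 + λ V_DS) in saturation, so I_D2/I_D1 = (1 + λ V_DS2)/(1 + λ V_DS1).
3.88/3.14 = 1.236 = (1 + 5.57 λ)/(1 + 2.25 λ).
Solving: λ (I_D1 V_DS2 − I_D2 V_DS1) = I_D2 − I_D1, so λ = (3.88 − 3.14) / (3.14 × 5.57 − 3.88 × 2.25) = 0.74 / 8.76 = 0.0845 V⁻¹.

λ = 0.0845 V⁻¹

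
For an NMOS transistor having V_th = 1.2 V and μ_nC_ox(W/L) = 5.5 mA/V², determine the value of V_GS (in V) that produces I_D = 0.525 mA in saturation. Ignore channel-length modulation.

V_GS = 1.64 V

In saturation I_D = ½ k_n (V_GS − V_th)², so V_GS − V_th = √(2 I_D / k_n) = √(2 × 0.525 / 5.5) = 0.437 V.
V_GS = 1.2 + 0.437 = 1.64 V.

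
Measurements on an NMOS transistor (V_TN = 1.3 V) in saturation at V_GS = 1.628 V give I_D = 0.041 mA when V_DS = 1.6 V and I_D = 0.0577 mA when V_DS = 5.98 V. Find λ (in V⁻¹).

With V_GS fixed, I_D ∝ (1 + λ V_DS) in saturation, so I_D2/I_D1 = (1 + λ V_DS2)/(1 + λ V_DS1).
0.0577/0.041 = 1.407 = (1 + 5.98 λ)/(1 + 1.6 λ).
Solving: λ (I_D1 V_DS2 − I_D2 V_DS1) = I_D2 − I_D1, so λ = (0.0577 − 0.041) / (0.041 × 5.98 − 0.0577 × 1.6) = 0.0167 / 0.153 = 0.109 V⁻¹.

λ = 0.109 V⁻¹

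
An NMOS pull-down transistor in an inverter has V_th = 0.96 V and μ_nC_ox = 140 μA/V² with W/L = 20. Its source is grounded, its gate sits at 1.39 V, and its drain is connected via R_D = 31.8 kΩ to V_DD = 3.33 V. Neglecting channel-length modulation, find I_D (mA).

V_GS = V_G = 1.39 V, so V_ov = 1.39 − 0.96 = 0.43 V.
k_n = μ_nC_ox · (W/L) = 2.8 mA/V².
Assume saturation: I_D = ½ k_n V_ov² = 0.5 × 2.8 × 0.43² = 0.259 mA, giving V_DS = V_DD − I_D R_D = 3.33 − 0.259 × 31.8 = -4.9 V.
But -4.9 V < V_ov = 0.43 V, so the device is actually in triode.
In triode I_D = k_n[V_ov V_DS − ½ V_DS²] and I_D = (V_DD − V_DS)/R_D. Equating: 44.5 V_DS² − 39.29 V_DS + 3.33 = 0, giving V_DS = 0.095 V (the root below V_ov).
I_D = (3.33 − 0.095) / 31.8 = 0.102 mA.

I_D = 0.102 mA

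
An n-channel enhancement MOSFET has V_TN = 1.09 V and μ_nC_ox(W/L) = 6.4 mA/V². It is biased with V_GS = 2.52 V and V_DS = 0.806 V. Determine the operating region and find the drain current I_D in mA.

Triode; I_D = 5.30 mA

V_ov = V_GS − V_TN = 2.52 − 1.09 = 1.43 V.
Since V_DS = 0.806 V < V_ov = 1.43 V, the device is in the triode region.
I_D = k_n [V_ov · V_DS − ½ V_DS²] = 6.4 × [1.43 × 0.806 − 0.5 × 0.806²] = 5.3 mA.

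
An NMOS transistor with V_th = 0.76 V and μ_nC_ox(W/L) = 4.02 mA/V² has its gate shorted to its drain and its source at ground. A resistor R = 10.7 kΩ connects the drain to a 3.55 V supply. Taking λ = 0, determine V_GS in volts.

V_GS = 1.10 V

With gate tied to drain, V_GS = V_DS ≥ V_GS − V_th, so the device is in saturation.
KCL at the drain: ½ k_n (V_GS − V_th)² = (V_DD − V_GS)/R.
Let x = V_GS − 0.76. Then 21.5 x² + x − 2.79 = 0, giving x = 0.338 V (positive root), so V_GS = 1.1 V.
I_D = (V_DD − V_GS)/R = (3.55 − 1.1) / 10.7 = 0.229 mA.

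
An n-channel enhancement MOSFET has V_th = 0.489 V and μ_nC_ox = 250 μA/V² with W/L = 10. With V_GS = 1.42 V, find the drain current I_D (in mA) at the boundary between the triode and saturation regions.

At the boundary V_DS = V_ov = V_GS − V_th = 1.42 − 0.489 = 0.931 V.
k_n = μ_nC_ox · (W/L) = 2.5 mA/V².
I_D = ½ k_n V_ov² = 0.5 × 2.5 × 0.931² = 1.08 mA.

I_D = 1.08 mA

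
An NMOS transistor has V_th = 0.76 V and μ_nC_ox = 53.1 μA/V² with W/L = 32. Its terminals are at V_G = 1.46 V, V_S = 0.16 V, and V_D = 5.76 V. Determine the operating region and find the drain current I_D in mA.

V_GS = V_G − V_S = 1.46 − 0.16 = 1.3 V; V_DS = V_D − V_S = 5.76 − 0.16 = 5.6 V.
k_n = μ_nC_ox · (W/L) = 1.699 mA/V².
V_ov = V_GS − V_th = 1.3 − 0.76 = 0.54 V.
Since V_DS = 5.6 V ≥ V_ov = 0.54 V, the device is in saturation.
I_D = ½ k_n V_ov² = 0.5 × 1.699 × 0.54² = 0.248 mA.

Saturation; I_D = 0.248 mA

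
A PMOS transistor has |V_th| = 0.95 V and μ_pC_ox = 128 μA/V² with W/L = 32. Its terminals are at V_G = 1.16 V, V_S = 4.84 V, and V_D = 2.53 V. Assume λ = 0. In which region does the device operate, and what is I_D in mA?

V_SG = V_S − V_G = 4.84 − 1.16 = 3.68 V; V_SD = V_S − V_D = 4.84 − 2.53 = 2.31 V.
k_p = μ_pC_ox · (W/L) = 4.096 mA/V².
V_ov = V_SG − |V_th| = 3.68 − 0.95 = 2.73 V.
Since V_SD = 2.31 V < V_ov = 2.73 V, the device is in the triode region.
I_D = k_p [V_ov · V_SD − ½ V_SD²] = 4.096 × [2.73 × 2.31 − 0.5 × 2.31²] = 14.9 mA.

Triode; I_D = 14.9 mA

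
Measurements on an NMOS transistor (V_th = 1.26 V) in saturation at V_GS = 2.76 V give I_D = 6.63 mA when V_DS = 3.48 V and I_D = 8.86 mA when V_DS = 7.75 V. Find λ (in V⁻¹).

λ = 0.109 V⁻¹

With V_GS fixed, I_D ∝ (1 + λ V_DS) in saturation, so I_D2/I_D1 = (1 + λ V_DS2)/(1 + λ V_DS1).
8.86/6.63 = 1.336 = (1 + 7.75 λ)/(1 + 3.48 λ).
Solving: λ (I_D1 V_DS2 − I_D2 V_DS1) = I_D2 − I_D1, so λ = (8.86 − 6.63) / (6.63 × 7.75 − 8.86 × 3.48) = 2.23 / 20.5 = 0.109 V⁻¹.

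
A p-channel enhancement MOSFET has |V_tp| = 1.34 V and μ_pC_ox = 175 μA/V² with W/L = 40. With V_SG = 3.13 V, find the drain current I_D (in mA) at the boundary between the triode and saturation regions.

I_D = 11.2 mA

At the boundary V_SD = V_ov = V_SG − |V_tp| = 3.13 − 1.34 = 1.79 V.
k_p = μ_pC_ox · (W/L) = 7 mA/V².
I_D = ½ k_p V_ov² = 0.5 × 7 × 1.79² = 11.2 mA.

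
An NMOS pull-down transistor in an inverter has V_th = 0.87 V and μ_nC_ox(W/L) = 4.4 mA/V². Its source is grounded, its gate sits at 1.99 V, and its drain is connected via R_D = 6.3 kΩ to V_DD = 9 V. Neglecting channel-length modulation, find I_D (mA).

V_GS = V_G = 1.99 V, so V_ov = 1.99 − 0.87 = 1.12 V.
Assume saturation: I_D = ½ k_n V_ov² = 0.5 × 4.4 × 1.12² = 2.76 mA, giving V_DS = V_DD − I_D R_D = 9 − 2.76 × 6.3 = -8.39 V.
But -8.39 V < V_ov = 1.12 V, so the device is actually in triode.
In triode I_D = k_n[V_ov V_DS − ½ V_DS²] and I_D = (V_DD − V_DS)/R_D. Equating: 13.9 V_DS² − 32.05 V_DS + 9 = 0, giving V_DS = 0.327 V (the root below V_ov).
I_D = (9 − 0.327) / 6.3 = 1.38 mA.

I_D = 1.38 mA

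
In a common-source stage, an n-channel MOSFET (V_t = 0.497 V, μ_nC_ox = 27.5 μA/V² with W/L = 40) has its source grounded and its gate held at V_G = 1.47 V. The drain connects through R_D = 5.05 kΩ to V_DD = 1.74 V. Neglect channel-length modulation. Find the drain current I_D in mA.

V_GS = V_G = 1.47 V, so V_ov = 1.47 − 0.497 = 0.973 V.
k_n = μ_nC_ox · (W/L) = 1.1 mA/V².
Assume saturation: I_D = ½ k_n V_ov² = 0.5 × 1.1 × 0.973² = 0.521 mA, giving V_DS = V_DD − I_D R_D = 1.74 − 0.521 × 5.05 = -0.89 V.
But -0.89 V < V_ov = 0.973 V, so the device is actually in triode.
In triode I_D = k_n[V_ov V_DS − ½ V_DS²] and I_D = (V_DD − V_DS)/R_D. Equating: 2.78 V_DS² − 6.405 V_DS + 1.74 = 0, giving V_DS = 0.315 V (the root below V_ov).
I_D = (1.74 − 0.315) / 5.05 = 0.282 mA.

I_D = 0.282 mA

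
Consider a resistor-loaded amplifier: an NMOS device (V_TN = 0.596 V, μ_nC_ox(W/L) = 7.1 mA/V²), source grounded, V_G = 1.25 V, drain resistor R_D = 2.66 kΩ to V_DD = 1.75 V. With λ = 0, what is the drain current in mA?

V_GS = V_G = 1.25 V, so V_ov = 1.25 − 0.596 = 0.654 V.
Assume saturation: I_D = ½ k_n V_ov² = 0.5 × 7.1 × 0.654² = 1.52 mA, giving V_DS = V_DD − I_D R_D = 1.75 − 1.52 × 2.66 = -2.29 V.
But -2.29 V < V_ov = 0.654 V, so the device is actually in triode.
In triode I_D = k_n[V_ov V_DS − ½ V_DS²] and I_D = (V_DD − V_DS)/R_D. Equating: 9.44 V_DS² − 13.35 V_DS + 1.75 = 0, giving V_DS = 0.146 V (the root below V_ov).
I_D = (1.75 − 0.146) / 2.66 = 0.603 mA.

I_D = 0.603 mA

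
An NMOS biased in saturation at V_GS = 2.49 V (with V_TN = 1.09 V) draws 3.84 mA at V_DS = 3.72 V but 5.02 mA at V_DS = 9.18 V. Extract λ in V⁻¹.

λ = 0.0712 V⁻¹

With V_GS fixed, I_D ∝ (1 + λ V_DS) in saturation, so I_D2/I_D1 = (1 + λ V_DS2)/(1 + λ V_DS1).
5.02/3.84 = 1.307 = (1 + 9.18 λ)/(1 + 3.72 λ).
Solving: λ (I_D1 V_DS2 − I_D2 V_DS1) = I_D2 − I_D1, so λ = (5.02 − 3.84) / (3.84 × 9.18 − 5.02 × 3.72) = 1.18 / 16.6 = 0.0712 V⁻¹.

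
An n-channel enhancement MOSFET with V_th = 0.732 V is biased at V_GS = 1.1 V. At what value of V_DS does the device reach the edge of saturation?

V_DS,sat = 0.368 V

The boundary between triode and saturation is V_DS = V_GS − V_th = V_ov.
V_ov = 1.1 − 0.732 = 0.368 V.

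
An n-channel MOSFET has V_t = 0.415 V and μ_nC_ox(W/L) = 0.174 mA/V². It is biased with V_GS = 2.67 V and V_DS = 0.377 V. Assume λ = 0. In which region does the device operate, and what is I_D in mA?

Triode; I_D = 0.136 mA

V_ov = V_GS − V_t = 2.67 − 0.415 = 2.25 V.
Since V_DS = 0.377 V < V_ov = 2.25 V, the device is in the triode region.
I_D = k_n [V_ov · V_DS − ½ V_DS²] = 0.174 × [2.25 × 0.377 − 0.5 × 0.377²] = 0.136 mA.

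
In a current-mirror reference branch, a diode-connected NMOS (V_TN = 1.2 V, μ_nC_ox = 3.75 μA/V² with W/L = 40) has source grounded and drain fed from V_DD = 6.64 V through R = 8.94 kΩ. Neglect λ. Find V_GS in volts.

With gate tied to drain, V_GS = V_DS ≥ V_GS − V_TN, so the device is in saturation.
k_n = μ_nC_ox · (W/L) = 0.15 mA/V².
KCL at the drain: ½ k_n (V_GS − V_TN)² = (V_DD − V_GS)/R.
Let x = V_GS − 1.2. Then 0.67 x² + x − 5.44 = 0, giving x = 2.2 V (positive root), so V_GS = 3.4 V.
I_D = (V_DD − V_GS)/R = (6.64 − 3.4) / 8.94 = 0.363 mA.

V_GS = 3.40 V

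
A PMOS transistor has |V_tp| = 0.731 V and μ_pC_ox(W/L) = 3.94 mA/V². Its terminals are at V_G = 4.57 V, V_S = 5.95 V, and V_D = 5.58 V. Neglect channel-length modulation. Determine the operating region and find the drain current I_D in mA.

Triode; I_D = 0.676 mA

V_SG = V_S − V_G = 5.95 − 4.57 = 1.38 V; V_SD = V_S − V_D = 5.95 − 5.58 = 0.37 V.
V_ov = V_SG − |V_tp| = 1.38 − 0.731 = 0.649 V.
Since V_SD = 0.37 V < V_ov = 0.649 V, the device is in the triode region.
I_D = k_p [V_ov · V_SD − ½ V_SD²] = 3.94 × [0.649 × 0.37 − 0.5 × 0.37²] = 0.676 mA.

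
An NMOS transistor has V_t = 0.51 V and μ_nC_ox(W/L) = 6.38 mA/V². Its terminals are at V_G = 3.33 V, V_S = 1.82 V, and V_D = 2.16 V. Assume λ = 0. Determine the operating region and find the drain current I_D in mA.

V_GS = V_G − V_S = 3.33 − 1.82 = 1.51 V; V_DS = V_D − V_S = 2.16 − 1.82 = 0.34 V.
V_ov = V_GS − V_t = 1.51 − 0.51 = 1 V.
Since V_DS = 0.34 V < V_ov = 1 V, the device is in the triode region.
I_D = k_n [V_ov · V_DS − ½ V_DS²] = 6.38 × [1 × 0.34 − 0.5 × 0.34²] = 1.8 mA.

Triode; I_D = 1.80 mA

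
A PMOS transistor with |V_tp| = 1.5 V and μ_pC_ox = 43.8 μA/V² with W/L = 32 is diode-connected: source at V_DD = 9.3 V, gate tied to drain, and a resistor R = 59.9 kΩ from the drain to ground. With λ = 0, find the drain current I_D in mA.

With gate tied to drain, V_SG = V_SD ≥ V_SG − |V_tp|, so the device is in saturation.
k_p = μ_pC_ox · (W/L) = 1.402 mA/V².
KCL at the drain: ½ k_p (V_SG − |V_tp|)² = (V_DD − V_SG)/R.
Let x = V_SG − 1.5. Then 42 x² + x − 7.8 = 0, giving x = 0.419 V (positive root), so V_SG = 1.92 V.
I_D = (V_DD − V_SG)/R = (9.3 − 1.92) / 59.9 = 0.123 mA.

I_D = 0.123 mA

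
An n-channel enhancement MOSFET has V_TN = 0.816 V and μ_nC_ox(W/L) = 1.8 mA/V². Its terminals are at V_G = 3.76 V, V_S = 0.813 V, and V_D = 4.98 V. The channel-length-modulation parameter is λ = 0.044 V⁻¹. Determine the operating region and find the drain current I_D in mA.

V_GS = V_G − V_S = 3.76 − 0.813 = 2.95 V; V_DS = V_D − V_S = 4.98 − 0.813 = 4.17 V.
V_ov = V_GS − V_TN = 2.95 − 0.816 = 2.13 V.
Since V_DS = 4.17 V ≥ V_ov = 2.13 V, the device is in saturation.
I_D = ½ k_n V_ov² (1 + λ V_DS) = 0.5 × 1.8 × 2.13² × (1 + 0.044 × 4.17) = 4.84 mA.

Saturation; I_D = 4.84 mA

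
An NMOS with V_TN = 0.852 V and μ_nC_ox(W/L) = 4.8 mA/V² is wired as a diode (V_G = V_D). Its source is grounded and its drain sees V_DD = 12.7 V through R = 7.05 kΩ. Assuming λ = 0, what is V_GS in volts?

With gate tied to drain, V_GS = V_DS ≥ V_GS − V_TN, so the device is in saturation.
KCL at the drain: ½ k_n (V_GS − V_TN)² = (V_DD − V_GS)/R.
Let x = V_GS − 0.852. Then 16.9 x² + x − 11.85 = 0, giving x = 0.808 V (positive root), so V_GS = 1.66 V.
I_D = (V_DD − V_GS)/R = (12.7 − 1.66) / 7.05 = 1.57 mA.

V_GS = 1.66 V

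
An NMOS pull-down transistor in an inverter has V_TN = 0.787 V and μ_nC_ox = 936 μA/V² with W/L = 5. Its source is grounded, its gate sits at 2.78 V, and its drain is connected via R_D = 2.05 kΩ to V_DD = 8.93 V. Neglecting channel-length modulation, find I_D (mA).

I_D = 4.11 mA

V_GS = V_G = 2.78 V, so V_ov = 2.78 − 0.787 = 1.99 V.
k_n = μ_nC_ox · (W/L) = 4.68 mA/V².
Assume saturation: I_D = ½ k_n V_ov² = 0.5 × 4.68 × 1.99² = 9.29 mA, giving V_DS = V_DD − I_D R_D = 8.93 − 9.29 × 2.05 = -10.1 V.
But -10.1 V < V_ov = 1.99 V, so the device is actually in triode.
In triode I_D = k_n[V_ov V_DS − ½ V_DS²] and I_D = (V_DD − V_DS)/R_D. Equating: 4.8 V_DS² − 20.12 V_DS + 8.93 = 0, giving V_DS = 0.504 V (the root below V_ov).
I_D = (8.93 − 0.504) / 2.05 = 4.11 mA.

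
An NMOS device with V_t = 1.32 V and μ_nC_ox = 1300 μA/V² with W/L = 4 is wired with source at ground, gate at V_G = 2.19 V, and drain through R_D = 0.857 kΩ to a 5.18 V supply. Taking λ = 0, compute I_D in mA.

I_D = 1.97 mA

V_GS = V_G = 2.19 V, so V_ov = 2.19 − 1.32 = 0.87 V.
k_n = μ_nC_ox · (W/L) = 5.2 mA/V².
Assume saturation: I_D = ½ k_n V_ov² = 0.5 × 5.2 × 0.87² = 1.97 mA, giving V_DS = V_DD − I_D R_D = 5.18 − 1.97 × 0.857 = 3.49 V.
V_DS = 3.49 V ≥ V_ov = 0.87 V, confirming saturation.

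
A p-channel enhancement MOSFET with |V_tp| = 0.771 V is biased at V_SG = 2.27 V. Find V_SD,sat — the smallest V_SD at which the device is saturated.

The boundary between triode and saturation is V_SD = V_SG − |V_tp| = V_ov.
V_ov = 2.27 − 0.771 = 1.5 V.

V_SD,sat = 1.50 V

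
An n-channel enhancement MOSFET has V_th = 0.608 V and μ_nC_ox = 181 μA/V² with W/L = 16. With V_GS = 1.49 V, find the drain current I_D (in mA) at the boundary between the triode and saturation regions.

At the boundary V_DS = V_ov = V_GS − V_th = 1.49 − 0.608 = 0.882 V.
k_n = μ_nC_ox · (W/L) = 2.896 mA/V².
I_D = ½ k_n V_ov² = 0.5 × 2.896 × 0.882² = 1.13 mA.

I_D = 1.13 mA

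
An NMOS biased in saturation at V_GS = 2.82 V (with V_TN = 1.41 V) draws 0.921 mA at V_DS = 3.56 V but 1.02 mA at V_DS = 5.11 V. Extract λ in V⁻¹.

λ = 0.0921 V⁻¹

With V_GS fixed, I_D ∝ (1 + λ V_DS) in saturation, so I_D2/I_D1 = (1 + λ V_DS2)/(1 + λ V_DS1).
1.02/0.921 = 1.107 = (1 + 5.11 λ)/(1 + 3.56 λ).
Solving: λ (I_D1 V_DS2 − I_D2 V_DS1) = I_D2 − I_D1, so λ = (1.02 − 0.921) / (0.921 × 5.11 − 1.02 × 3.56) = 0.099 / 1.08 = 0.0921 V⁻¹.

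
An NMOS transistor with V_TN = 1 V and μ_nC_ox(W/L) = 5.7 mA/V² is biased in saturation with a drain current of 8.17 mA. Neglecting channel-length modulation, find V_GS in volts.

In saturation I_D = ½ k_n (V_GS − V_TN)², so V_GS − V_TN = √(2 I_D / k_n) = √(2 × 8.17 / 5.7) = 1.69 V.
V_GS = 1 + 1.69 = 2.69 V.

V_GS = 2.69 V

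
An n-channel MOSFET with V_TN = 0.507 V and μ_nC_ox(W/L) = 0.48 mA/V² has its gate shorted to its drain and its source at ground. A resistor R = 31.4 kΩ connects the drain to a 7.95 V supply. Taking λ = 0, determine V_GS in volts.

V_GS = 1.44 V

With gate tied to drain, V_GS = V_DS ≥ V_GS − V_TN, so the device is in saturation.
KCL at the drain: ½ k_n (V_GS − V_TN)² = (V_DD − V_GS)/R.
Let x = V_GS − 0.507. Then 7.54 x² + x − 7.443 = 0, giving x = 0.93 V (positive root), so V_GS = 1.44 V.
I_D = (V_DD − V_GS)/R = (7.95 − 1.44) / 31.4 = 0.207 mA.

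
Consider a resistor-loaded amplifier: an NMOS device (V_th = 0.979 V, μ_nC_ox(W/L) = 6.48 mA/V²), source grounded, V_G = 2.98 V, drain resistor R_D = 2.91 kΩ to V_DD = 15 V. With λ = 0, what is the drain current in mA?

V_GS = V_G = 2.98 V, so V_ov = 2.98 − 0.979 = 2 V.
Assume saturation: I_D = ½ k_n V_ov² = 0.5 × 6.48 × 2² = 13 mA, giving V_DS = V_DD − I_D R_D = 15 − 13 × 2.91 = -22.8 V.
But -22.8 V < V_ov = 2 V, so the device is actually in triode.
In triode I_D = k_n[V_ov V_DS − ½ V_DS²] and I_D = (V_DD − V_DS)/R_D. Equating: 9.43 V_DS² − 38.73 V_DS + 15 = 0, giving V_DS = 0.433 V (the root below V_ov).
I_D = (15 − 0.433) / 2.91 = 5.01 mA.

I_D = 5.01 mA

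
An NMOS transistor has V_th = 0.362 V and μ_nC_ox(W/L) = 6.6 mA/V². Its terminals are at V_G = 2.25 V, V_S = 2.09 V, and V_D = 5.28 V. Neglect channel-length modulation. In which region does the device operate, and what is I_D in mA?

Cutoff; I_D = 0 mA

V_GS = V_G − V_S = 2.25 − 2.09 = 0.16 V; V_DS = V_D − V_S = 5.28 − 2.09 = 3.19 V.
V_GS = 0.16 V < V_th = 0.362 V, so the transistor is in cutoff.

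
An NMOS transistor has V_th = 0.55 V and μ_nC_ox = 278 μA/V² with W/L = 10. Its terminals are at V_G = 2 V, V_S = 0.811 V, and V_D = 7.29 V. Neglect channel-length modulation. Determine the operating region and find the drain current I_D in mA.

V_GS = V_G − V_S = 2 − 0.811 = 1.19 V; V_DS = V_D − V_S = 7.29 − 0.811 = 6.48 V.
k_n = μ_nC_ox · (W/L) = 2.78 mA/V².
V_ov = V_GS − V_th = 1.19 − 0.55 = 0.639 V.
Since V_DS = 6.48 V ≥ V_ov = 0.639 V, the device is in saturation.
I_D = ½ k_n V_ov² = 0.5 × 2.78 × 0.639² = 0.568 mA.

Saturation; I_D = 0.568 mA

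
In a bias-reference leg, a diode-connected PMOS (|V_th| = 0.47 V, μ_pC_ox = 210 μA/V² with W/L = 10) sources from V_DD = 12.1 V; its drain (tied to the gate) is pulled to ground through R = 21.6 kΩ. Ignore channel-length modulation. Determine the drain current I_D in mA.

I_D = 0.506 mA

With gate tied to drain, V_SG = V_SD ≥ V_SG − |V_th|, so the device is in saturation.
k_p = μ_pC_ox · (W/L) = 2.1 mA/V².
KCL at the drain: ½ k_p (V_SG − |V_th|)² = (V_DD − V_SG)/R.
Let x = V_SG − 0.47. Then 22.7 x² + x − 11.63 = 0, giving x = 0.694 V (positive root), so V_SG = 1.16 V.
I_D = (V_DD − V_SG)/R = (12.1 − 1.16) / 21.6 = 0.506 mA.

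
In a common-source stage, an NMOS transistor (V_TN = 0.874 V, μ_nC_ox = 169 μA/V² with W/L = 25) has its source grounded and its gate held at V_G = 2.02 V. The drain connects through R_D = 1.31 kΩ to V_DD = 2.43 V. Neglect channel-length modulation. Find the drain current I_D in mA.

V_GS = V_G = 2.02 V, so V_ov = 2.02 − 0.874 = 1.15 V.
k_n = μ_nC_ox · (W/L) = 4.225 mA/V².
Assume saturation: I_D = ½ k_n V_ov² = 0.5 × 4.225 × 1.15² = 2.77 mA, giving V_DS = V_DD − I_D R_D = 2.43 − 2.77 × 1.31 = -1.2 V.
But -1.2 V < V_ov = 1.15 V, so the device is actually in triode.
In triode I_D = k_n[V_ov V_DS − ½ V_DS²] and I_D = (V_DD − V_DS)/R_D. Equating: 2.77 V_DS² − 7.343 V_DS + 2.43 = 0, giving V_DS = 0.388 V (the root below V_ov).
I_D = (2.43 − 0.388) / 1.31 = 1.56 mA.

I_D = 1.56 mA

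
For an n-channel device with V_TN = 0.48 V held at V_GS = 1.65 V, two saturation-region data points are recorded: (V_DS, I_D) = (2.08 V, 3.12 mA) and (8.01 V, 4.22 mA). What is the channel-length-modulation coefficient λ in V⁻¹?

With V_GS fixed, I_D ∝ (1 + λ V_DS) in saturation, so I_D2/I_D1 = (1 + λ V_DS2)/(1 + λ V_DS1).
4.22/3.12 = 1.353 = (1 + 8.01 λ)/(1 + 2.08 λ).
Solving: λ (I_D1 V_DS2 − I_D2 V_DS1) = I_D2 − I_D1, so λ = (4.22 − 3.12) / (3.12 × 8.01 − 4.22 × 2.08) = 1.1 / 16.2 = 0.0678 V⁻¹.

λ = 0.0678 V⁻¹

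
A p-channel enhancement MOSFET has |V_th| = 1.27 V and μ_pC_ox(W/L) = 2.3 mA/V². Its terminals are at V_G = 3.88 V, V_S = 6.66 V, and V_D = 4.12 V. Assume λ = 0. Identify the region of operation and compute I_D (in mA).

V_SG = V_S − V_G = 6.66 − 3.88 = 2.78 V; V_SD = V_S − V_D = 6.66 − 4.12 = 2.54 V.
V_ov = V_SG − |V_th| = 2.78 − 1.27 = 1.51 V.
Since V_SD = 2.54 V ≥ V_ov = 1.51 V, the device is in saturation.
I_D = ½ k_p V_ov² = 0.5 × 2.3 × 1.51² = 2.62 mA.

Saturation; I_D = 2.62 mA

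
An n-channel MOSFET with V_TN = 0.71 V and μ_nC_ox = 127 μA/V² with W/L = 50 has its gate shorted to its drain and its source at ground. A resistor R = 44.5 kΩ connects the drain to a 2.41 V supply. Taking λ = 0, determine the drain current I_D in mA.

With gate tied to drain, V_GS = V_DS ≥ V_GS − V_TN, so the device is in saturation.
k_n = μ_nC_ox · (W/L) = 6.35 mA/V².
KCL at the drain: ½ k_n (V_GS − V_TN)² = (V_DD − V_GS)/R.
Let x = V_GS − 0.71. Then 141 x² + x − 1.7 = 0, giving x = 0.106 V (positive root), so V_GS = 0.816 V.
I_D = (V_DD − V_GS)/R = (2.41 − 0.816) / 44.5 = 0.0358 mA.

I_D = 0.0358 mA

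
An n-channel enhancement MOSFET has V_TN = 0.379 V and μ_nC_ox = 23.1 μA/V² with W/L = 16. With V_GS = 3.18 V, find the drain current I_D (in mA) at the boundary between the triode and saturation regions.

At the boundary V_DS = V_ov = V_GS − V_TN = 3.18 − 0.379 = 2.8 V.
k_n = μ_nC_ox · (W/L) = 0.3696 mA/V².
I_D = ½ k_n V_ov² = 0.5 × 0.3696 × 2.8² = 1.45 mA.

I_D = 1.45 mA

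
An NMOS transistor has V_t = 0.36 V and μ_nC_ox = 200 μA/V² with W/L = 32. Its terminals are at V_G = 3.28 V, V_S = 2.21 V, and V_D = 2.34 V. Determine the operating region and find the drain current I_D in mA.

Triode; I_D = 0.537 mA

V_GS = V_G − V_S = 3.28 − 2.21 = 1.07 V; V_DS = V_D − V_S = 2.34 − 2.21 = 0.13 V.
k_n = μ_nC_ox · (W/L) = 6.4 mA/V².
V_ov = V_GS − V_t = 1.07 − 0.36 = 0.71 V.
Since V_DS = 0.13 V < V_ov = 0.71 V, the device is in the triode region.
I_D = k_n [V_ov · V_DS − ½ V_DS²] = 6.4 × [0.71 × 0.13 − 0.5 × 0.13²] = 0.537 mA.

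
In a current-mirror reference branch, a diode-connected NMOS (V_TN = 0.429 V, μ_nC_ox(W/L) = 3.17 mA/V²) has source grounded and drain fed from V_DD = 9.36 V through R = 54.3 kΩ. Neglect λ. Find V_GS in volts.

With gate tied to drain, V_GS = V_DS ≥ V_GS − V_TN, so the device is in saturation.
KCL at the drain: ½ k_n (V_GS − V_TN)² = (V_DD − V_GS)/R.
Let x = V_GS − 0.429. Then 86.1 x² + x − 8.931 = 0, giving x = 0.316 V (positive root), so V_GS = 0.745 V.
I_D = (V_DD − V_GS)/R = (9.36 − 0.745) / 54.3 = 0.159 mA.

V_GS = 0.745 V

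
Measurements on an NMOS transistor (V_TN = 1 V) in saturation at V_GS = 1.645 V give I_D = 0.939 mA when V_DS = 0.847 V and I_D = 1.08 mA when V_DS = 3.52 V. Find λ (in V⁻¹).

λ = 0.0590 V⁻¹

With V_GS fixed, I_D ∝ (1 + λ V_DS) in saturation, so I_D2/I_D1 = (1 + λ V_DS2)/(1 + λ V_DS1).
1.08/0.939 = 1.15 = (1 + 3.52 λ)/(1 + 0.847 λ).
Solving: λ (I_D1 V_DS2 − I_D2 V_DS1) = I_D2 − I_D1, so λ = (1.08 − 0.939) / (0.939 × 3.52 − 1.08 × 0.847) = 0.141 / 2.39 = 0.059 V⁻¹.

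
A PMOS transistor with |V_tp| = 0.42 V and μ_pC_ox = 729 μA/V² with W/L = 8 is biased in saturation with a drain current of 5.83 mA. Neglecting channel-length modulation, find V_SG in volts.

V_SG = 1.83 V

k_p = μ_pC_ox · (W/L) = 5.832 mA/V².
In saturation I_D = ½ k_p (V_SG − |V_tp|)², so V_SG − |V_tp| = √(2 I_D / k_p) = √(2 × 5.83 / 5.832) = 1.41 V.
V_SG = 0.42 + 1.41 = 1.83 V.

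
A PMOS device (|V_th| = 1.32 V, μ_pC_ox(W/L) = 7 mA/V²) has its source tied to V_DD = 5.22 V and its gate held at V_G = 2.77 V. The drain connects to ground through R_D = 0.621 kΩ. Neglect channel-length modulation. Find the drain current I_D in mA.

V_SG = V_DD − V_G = 5.22 − 2.77 = 2.45 V, so V_ov = 2.45 − 1.32 = 1.13 V.
Assume saturation: I_D = ½ k_p V_ov² = 0.5 × 7 × 1.13² = 4.47 mA, giving V_SD = V_DD − I_D R_D = 5.22 − 4.47 × 0.621 = 2.44 V.
V_SD = 2.44 V ≥ V_ov = 1.13 V, confirming saturation.

I_D = 4.47 mA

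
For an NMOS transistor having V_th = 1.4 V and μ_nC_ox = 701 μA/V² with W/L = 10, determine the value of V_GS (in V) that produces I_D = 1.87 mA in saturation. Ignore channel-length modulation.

V_GS = 2.13 V

k_n = μ_nC_ox · (W/L) = 7.01 mA/V².
In saturation I_D = ½ k_n (V_GS − V_th)², so V_GS − V_th = √(2 I_D / k_n) = √(2 × 1.87 / 7.01) = 0.73 V.
V_GS = 1.4 + 0.73 = 2.13 V.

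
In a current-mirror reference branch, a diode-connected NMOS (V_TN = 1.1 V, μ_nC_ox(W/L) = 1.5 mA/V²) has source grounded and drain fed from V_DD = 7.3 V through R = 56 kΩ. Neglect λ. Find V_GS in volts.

V_GS = 1.47 V

With gate tied to drain, V_GS = V_DS ≥ V_GS − V_TN, so the device is in saturation.
KCL at the drain: ½ k_n (V_GS − V_TN)² = (V_DD − V_GS)/R.
Let x = V_GS − 1.1. Then 42 x² + x − 6.2 = 0, giving x = 0.372 V (positive root), so V_GS = 1.47 V.
I_D = (V_DD − V_GS)/R = (7.3 − 1.47) / 56 = 0.104 mA.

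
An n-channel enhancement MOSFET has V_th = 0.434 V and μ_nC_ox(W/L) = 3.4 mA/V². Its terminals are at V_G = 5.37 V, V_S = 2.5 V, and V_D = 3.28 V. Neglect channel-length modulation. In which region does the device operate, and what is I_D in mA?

V_GS = V_G − V_S = 5.37 − 2.5 = 2.87 V; V_DS = V_D − V_S = 3.28 − 2.5 = 0.78 V.
V_ov = V_GS − V_th = 2.87 − 0.434 = 2.44 V.
Since V_DS = 0.78 V < V_ov = 2.44 V, the device is in the triode region.
I_D = k_n [V_ov · V_DS − ½ V_DS²] = 3.4 × [2.44 × 0.78 − 0.5 × 0.78²] = 5.43 mA.

Triode; I_D = 5.43 mA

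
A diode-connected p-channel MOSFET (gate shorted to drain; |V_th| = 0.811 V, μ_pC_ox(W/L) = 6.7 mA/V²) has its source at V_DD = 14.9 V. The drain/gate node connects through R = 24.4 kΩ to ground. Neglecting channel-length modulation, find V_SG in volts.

V_SG = 1.22 V

With gate tied to drain, V_SG = V_SD ≥ V_SG − |V_th|, so the device is in saturation.
KCL at the drain: ½ k_p (V_SG − |V_th|)² = (V_DD − V_SG)/R.
Let x = V_SG − 0.811. Then 81.7 x² + x − 14.09 = 0, giving x = 0.409 V (positive root), so V_SG = 1.22 V.
I_D = (V_DD − V_SG)/R = (14.9 − 1.22) / 24.4 = 0.561 mA.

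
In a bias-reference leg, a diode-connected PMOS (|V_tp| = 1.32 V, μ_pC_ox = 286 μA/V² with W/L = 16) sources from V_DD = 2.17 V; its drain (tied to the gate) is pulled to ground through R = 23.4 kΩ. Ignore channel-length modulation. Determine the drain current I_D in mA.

I_D = 0.0313 mA

With gate tied to drain, V_SG = V_SD ≥ V_SG − |V_tp|, so the device is in saturation.
k_p = μ_pC_ox · (W/L) = 4.576 mA/V².
KCL at the drain: ½ k_p (V_SG − |V_tp|)² = (V_DD − V_SG)/R.
Let x = V_SG − 1.32. Then 53.5 x² + x − 0.85 = 0, giving x = 0.117 V (positive root), so V_SG = 1.44 V.
I_D = (V_DD − V_SG)/R = (2.17 − 1.44) / 23.4 = 0.0313 mA.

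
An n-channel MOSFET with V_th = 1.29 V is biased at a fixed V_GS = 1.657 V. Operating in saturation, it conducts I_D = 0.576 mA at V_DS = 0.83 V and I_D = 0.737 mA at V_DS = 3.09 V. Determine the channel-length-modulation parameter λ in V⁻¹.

With V_GS fixed, I_D ∝ (1 + λ V_DS) in saturation, so I_D2/I_D1 = (1 + λ V_DS2)/(1 + λ V_DS1).
0.737/0.576 = 1.28 = (1 + 3.09 λ)/(1 + 0.83 λ).
Solving: λ (I_D1 V_DS2 − I_D2 V_DS1) = I_D2 − I_D1, so λ = (0.737 − 0.576) / (0.576 × 3.09 − 0.737 × 0.83) = 0.161 / 1.17 = 0.138 V⁻¹.

λ = 0.138 V⁻¹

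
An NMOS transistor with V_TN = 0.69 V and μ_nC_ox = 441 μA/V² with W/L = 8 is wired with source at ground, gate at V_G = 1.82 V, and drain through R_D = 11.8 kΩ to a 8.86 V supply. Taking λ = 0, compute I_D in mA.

I_D = 0.734 mA

V_GS = V_G = 1.82 V, so V_ov = 1.82 − 0.69 = 1.13 V.
k_n = μ_nC_ox · (W/L) = 3.528 mA/V².
Assume saturation: I_D = ½ k_n V_ov² = 0.5 × 3.528 × 1.13² = 2.25 mA, giving V_DS = V_DD − I_D R_D = 8.86 − 2.25 × 11.8 = -17.7 V.
But -17.7 V < V_ov = 1.13 V, so the device is actually in triode.
In triode I_D = k_n[V_ov V_DS − ½ V_DS²] and I_D = (V_DD − V_DS)/R_D. Equating: 20.8 V_DS² − 48.04 V_DS + 8.86 = 0, giving V_DS = 0.202 V (the root below V_ov).
I_D = (8.86 − 0.202) / 11.8 = 0.734 mA.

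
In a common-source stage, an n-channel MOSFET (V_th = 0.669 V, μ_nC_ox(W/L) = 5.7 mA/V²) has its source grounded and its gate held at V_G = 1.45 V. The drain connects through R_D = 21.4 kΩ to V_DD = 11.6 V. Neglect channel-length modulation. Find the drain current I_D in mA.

I_D = 0.536 mA

V_GS = V_G = 1.45 V, so V_ov = 1.45 − 0.669 = 0.781 V.
Assume saturation: I_D = ½ k_n V_ov² = 0.5 × 5.7 × 0.781² = 1.74 mA, giving V_DS = V_DD − I_D R_D = 11.6 − 1.74 × 21.4 = -25.6 V.
But -25.6 V < V_ov = 0.781 V, so the device is actually in triode.
In triode I_D = k_n[V_ov V_DS − ½ V_DS²] and I_D = (V_DD − V_DS)/R_D. Equating: 61 V_DS² − 96.27 V_DS + 11.6 = 0, giving V_DS = 0.131 V (the root below V_ov).
I_D = (11.6 − 0.131) / 21.4 = 0.536 mA.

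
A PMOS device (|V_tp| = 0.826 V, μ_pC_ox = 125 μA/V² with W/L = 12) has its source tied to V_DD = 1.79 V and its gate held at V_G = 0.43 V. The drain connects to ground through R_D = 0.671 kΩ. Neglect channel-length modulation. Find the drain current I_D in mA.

V_SG = V_DD − V_G = 1.79 − 0.43 = 1.36 V, so V_ov = 1.36 − 0.826 = 0.534 V.
k_p = μ_pC_ox · (W/L) = 1.5 mA/V².
Assume saturation: I_D = ½ k_p V_ov² = 0.5 × 1.5 × 0.534² = 0.214 mA, giving V_SD = V_DD − I_D R_D = 1.79 − 0.214 × 0.671 = 1.65 V.
V_SD = 1.65 V ≥ V_ov = 0.534 V, confirming saturation.

I_D = 0.214 mA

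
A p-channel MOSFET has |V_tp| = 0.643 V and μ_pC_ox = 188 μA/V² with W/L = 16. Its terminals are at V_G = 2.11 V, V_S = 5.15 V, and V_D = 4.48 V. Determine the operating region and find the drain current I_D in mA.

V_SG = V_S − V_G = 5.15 − 2.11 = 3.04 V; V_SD = V_S − V_D = 5.15 − 4.48 = 0.67 V.
k_p = μ_pC_ox · (W/L) = 3.008 mA/V².
V_ov = V_SG − |V_tp| = 3.04 − 0.643 = 2.4 V.
Since V_SD = 0.67 V < V_ov = 2.4 V, the device is in the triode region.
I_D = k_p [V_ov · V_SD − ½ V_SD²] = 3.008 × [2.4 × 0.67 − 0.5 × 0.67²] = 4.16 mA.

Triode; I_D = 4.16 mA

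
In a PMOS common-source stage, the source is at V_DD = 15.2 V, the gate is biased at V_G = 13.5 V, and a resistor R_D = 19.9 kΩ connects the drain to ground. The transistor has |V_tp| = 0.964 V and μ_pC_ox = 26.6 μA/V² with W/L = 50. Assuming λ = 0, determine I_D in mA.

I_D = 0.360 mA

V_SG = V_DD − V_G = 15.2 − 13.5 = 1.7 V, so V_ov = 1.7 − 0.964 = 0.736 V.
k_p = μ_pC_ox · (W/L) = 1.33 mA/V².
Assume saturation: I_D = ½ k_p V_ov² = 0.5 × 1.33 × 0.736² = 0.36 mA, giving V_SD = V_DD − I_D R_D = 15.2 − 0.36 × 19.9 = 8.03 V.
V_SD = 8.03 V ≥ V_ov = 0.736 V, confirming saturation.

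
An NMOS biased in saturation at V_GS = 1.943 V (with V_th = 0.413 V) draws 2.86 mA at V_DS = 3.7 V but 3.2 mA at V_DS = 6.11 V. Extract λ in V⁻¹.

With V_GS fixed, I_D ∝ (1 + λ V_DS) in saturation, so I_D2/I_D1 = (1 + λ V_DS2)/(1 + λ V_DS1).
3.2/2.86 = 1.119 = (1 + 6.11 λ)/(1 + 3.7 λ).
Solving: λ (I_D1 V_DS2 − I_D2 V_DS1) = I_D2 − I_D1, so λ = (3.2 − 2.86) / (2.86 × 6.11 − 3.2 × 3.7) = 0.34 / 5.63 = 0.0603 V⁻¹.

λ = 0.0603 V⁻¹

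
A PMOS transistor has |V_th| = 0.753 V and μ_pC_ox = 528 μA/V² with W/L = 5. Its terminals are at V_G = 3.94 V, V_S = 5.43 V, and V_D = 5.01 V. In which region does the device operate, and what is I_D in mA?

Triode; I_D = 0.584 mA

V_SG = V_S − V_G = 5.43 − 3.94 = 1.49 V; V_SD = V_S − V_D = 5.43 − 5.01 = 0.42 V.
k_p = μ_pC_ox · (W/L) = 2.64 mA/V².
V_ov = V_SG − |V_th| = 1.49 − 0.753 = 0.737 V.
Since V_SD = 0.42 V < V_ov = 0.737 V, the device is in the triode region.
I_D = k_p [V_ov · V_SD − ½ V_SD²] = 2.64 × [0.737 × 0.42 − 0.5 × 0.42²] = 0.584 mA.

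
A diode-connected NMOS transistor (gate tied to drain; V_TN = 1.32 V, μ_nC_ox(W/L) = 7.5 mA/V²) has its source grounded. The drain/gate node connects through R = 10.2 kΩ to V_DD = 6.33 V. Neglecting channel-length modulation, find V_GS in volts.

V_GS = 1.67 V

With gate tied to drain, V_GS = V_DS ≥ V_GS − V_TN, so the device is in saturation.
KCL at the drain: ½ k_n (V_GS − V_TN)² = (V_DD − V_GS)/R.
Let x = V_GS − 1.32. Then 38.2 x² + x − 5.01 = 0, giving x = 0.349 V (positive root), so V_GS = 1.67 V.
I_D = (V_DD − V_GS)/R = (6.33 − 1.67) / 10.2 = 0.457 mA.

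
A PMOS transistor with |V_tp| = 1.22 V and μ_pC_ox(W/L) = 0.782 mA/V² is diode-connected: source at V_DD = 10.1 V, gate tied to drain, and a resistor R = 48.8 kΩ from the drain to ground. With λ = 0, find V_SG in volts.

V_SG = 1.88 V

With gate tied to drain, V_SG = V_SD ≥ V_SG − |V_tp|, so the device is in saturation.
KCL at the drain: ½ k_p (V_SG − |V_tp|)² = (V_DD − V_SG)/R.
Let x = V_SG − 1.22. Then 19.1 x² + x − 8.88 = 0, giving x = 0.656 V (positive root), so V_SG = 1.88 V.
I_D = (V_DD − V_SG)/R = (10.1 − 1.88) / 48.8 = 0.169 mA.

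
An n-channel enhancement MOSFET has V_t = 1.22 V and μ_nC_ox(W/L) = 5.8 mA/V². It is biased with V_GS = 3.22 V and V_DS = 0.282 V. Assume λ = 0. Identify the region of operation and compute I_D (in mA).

Triode; I_D = 3.04 mA

V_ov = V_GS − V_t = 3.22 − 1.22 = 2 V.
Since V_DS = 0.282 V < V_ov = 2 V, the device is in the triode region.
I_D = k_n [V_ov · V_DS − ½ V_DS²] = 5.8 × [2 × 0.282 − 0.5 × 0.282²] = 3.04 mA.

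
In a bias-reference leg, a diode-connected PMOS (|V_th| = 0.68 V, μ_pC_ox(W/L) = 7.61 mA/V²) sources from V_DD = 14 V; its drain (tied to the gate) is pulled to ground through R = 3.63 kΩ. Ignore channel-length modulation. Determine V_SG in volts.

With gate tied to drain, V_SG = V_SD ≥ V_SG − |V_th|, so the device is in saturation.
KCL at the drain: ½ k_p (V_SG − |V_th|)² = (V_DD − V_SG)/R.
Let x = V_SG − 0.68. Then 13.8 x² + x − 13.32 = 0, giving x = 0.946 V (positive root), so V_SG = 1.63 V.
I_D = (V_DD − V_SG)/R = (14 − 1.63) / 3.63 = 3.41 mA.

V_SG = 1.63 V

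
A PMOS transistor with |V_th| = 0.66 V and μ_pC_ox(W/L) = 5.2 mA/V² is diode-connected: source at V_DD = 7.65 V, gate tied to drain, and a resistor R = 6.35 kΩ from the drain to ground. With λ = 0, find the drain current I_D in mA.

I_D = 1.00 mA

With gate tied to drain, V_SG = V_SD ≥ V_SG − |V_th|, so the device is in saturation.
KCL at the drain: ½ k_p (V_SG − |V_th|)² = (V_DD − V_SG)/R.
Let x = V_SG − 0.66. Then 16.5 x² + x − 6.99 = 0, giving x = 0.621 V (positive root), so V_SG = 1.28 V.
I_D = (V_DD − V_SG)/R = (7.65 − 1.28) / 6.35 = 1 mA.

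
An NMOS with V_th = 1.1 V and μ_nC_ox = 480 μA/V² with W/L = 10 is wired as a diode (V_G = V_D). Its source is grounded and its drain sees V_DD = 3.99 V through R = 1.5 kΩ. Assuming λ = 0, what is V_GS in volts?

With gate tied to drain, V_GS = V_DS ≥ V_GS − V_th, so the device is in saturation.
k_n = μ_nC_ox · (W/L) = 4.8 mA/V².
KCL at the drain: ½ k_n (V_GS − V_th)² = (V_DD − V_GS)/R.
Let x = V_GS − 1.1. Then 3.6 x² + x − 2.89 = 0, giving x = 0.768 V (positive root), so V_GS = 1.87 V.
I_D = (V_DD − V_GS)/R = (3.99 − 1.87) / 1.5 = 1.41 mA.

V_GS = 1.87 V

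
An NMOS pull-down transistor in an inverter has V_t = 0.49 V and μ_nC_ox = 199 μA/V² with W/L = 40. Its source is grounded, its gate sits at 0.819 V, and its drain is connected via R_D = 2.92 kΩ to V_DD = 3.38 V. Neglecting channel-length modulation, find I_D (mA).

I_D = 0.431 mA

V_GS = V_G = 0.819 V, so V_ov = 0.819 − 0.49 = 0.329 V.
k_n = μ_nC_ox · (W/L) = 7.96 mA/V².
Assume saturation: I_D = ½ k_n V_ov² = 0.5 × 7.96 × 0.329² = 0.431 mA, giving V_DS = V_DD − I_D R_D = 3.38 − 0.431 × 2.92 = 2.12 V.
V_DS = 2.12 V ≥ V_ov = 0.329 V, confirming saturation.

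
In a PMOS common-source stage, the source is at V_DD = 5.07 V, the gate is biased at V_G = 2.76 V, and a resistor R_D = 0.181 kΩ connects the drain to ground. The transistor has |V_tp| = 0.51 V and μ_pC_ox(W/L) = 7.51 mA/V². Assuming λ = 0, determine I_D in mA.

I_D = 12.2 mA

V_SG = V_DD − V_G = 5.07 − 2.76 = 2.31 V, so V_ov = 2.31 − 0.51 = 1.8 V.
Assume saturation: I_D = ½ k_p V_ov² = 0.5 × 7.51 × 1.8² = 12.2 mA, giving V_SD = V_DD − I_D R_D = 5.07 − 12.2 × 0.181 = 2.87 V.
V_SD = 2.87 V ≥ V_ov = 1.8 V, confirming saturation.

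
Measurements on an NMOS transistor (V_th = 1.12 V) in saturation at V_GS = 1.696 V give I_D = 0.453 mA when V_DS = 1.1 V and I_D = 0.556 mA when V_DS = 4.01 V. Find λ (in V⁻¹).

λ = 0.0855 V⁻¹

With V_GS fixed, I_D ∝ (1 + λ V_DS) in saturation, so I_D2/I_D1 = (1 + λ V_DS2)/(1 + λ V_DS1).
0.556/0.453 = 1.227 = (1 + 4.01 λ)/(1 + 1.1 λ).
Solving: λ (I_D1 V_DS2 − I_D2 V_DS1) = I_D2 − I_D1, so λ = (0.556 − 0.453) / (0.453 × 4.01 − 0.556 × 1.1) = 0.103 / 1.2 = 0.0855 V⁻¹.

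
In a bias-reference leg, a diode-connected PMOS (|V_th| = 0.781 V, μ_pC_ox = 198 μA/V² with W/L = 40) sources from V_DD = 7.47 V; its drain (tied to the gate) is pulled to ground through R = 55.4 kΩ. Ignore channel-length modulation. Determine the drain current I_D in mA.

I_D = 0.118 mA

With gate tied to drain, V_SG = V_SD ≥ V_SG − |V_th|, so the device is in saturation.
k_p = μ_pC_ox · (W/L) = 7.92 mA/V².
KCL at the drain: ½ k_p (V_SG − |V_th|)² = (V_DD − V_SG)/R.
Let x = V_SG − 0.781. Then 219 x² + x − 6.689 = 0, giving x = 0.172 V (positive root), so V_SG = 0.953 V.
I_D = (V_DD − V_SG)/R = (7.47 − 0.953) / 55.4 = 0.118 mA.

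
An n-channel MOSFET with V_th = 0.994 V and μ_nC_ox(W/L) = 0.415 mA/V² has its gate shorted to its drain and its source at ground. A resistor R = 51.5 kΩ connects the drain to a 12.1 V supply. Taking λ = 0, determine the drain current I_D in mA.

With gate tied to drain, V_GS = V_DS ≥ V_GS − V_th, so the device is in saturation.
KCL at the drain: ½ k_n (V_GS − V_th)² = (V_DD − V_GS)/R.
Let x = V_GS − 0.994. Then 10.7 x² + x − 11.11 = 0, giving x = 0.974 V (positive root), so V_GS = 1.97 V.
I_D = (V_DD − V_GS)/R = (12.1 − 1.97) / 51.5 = 0.197 mA.

I_D = 0.197 mA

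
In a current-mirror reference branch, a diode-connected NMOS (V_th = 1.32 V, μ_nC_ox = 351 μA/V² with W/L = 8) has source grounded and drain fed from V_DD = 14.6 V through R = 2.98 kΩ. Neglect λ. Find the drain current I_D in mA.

I_D = 3.90 mA

With gate tied to drain, V_GS = V_DS ≥ V_GS − V_th, so the device is in saturation.
k_n = μ_nC_ox · (W/L) = 2.808 mA/V².
KCL at the drain: ½ k_n (V_GS − V_th)² = (V_DD − V_GS)/R.
Let x = V_GS − 1.32. Then 4.18 x² + x − 13.28 = 0, giving x = 1.67 V (positive root), so V_GS = 2.99 V.
I_D = (V_DD − V_GS)/R = (14.6 − 2.99) / 2.98 = 3.9 mA.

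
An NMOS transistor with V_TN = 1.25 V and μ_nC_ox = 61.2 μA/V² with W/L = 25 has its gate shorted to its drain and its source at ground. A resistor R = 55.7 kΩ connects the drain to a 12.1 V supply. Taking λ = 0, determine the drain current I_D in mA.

With gate tied to drain, V_GS = V_DS ≥ V_GS − V_TN, so the device is in saturation.
k_n = μ_nC_ox · (W/L) = 1.53 mA/V².
KCL at the drain: ½ k_n (V_GS − V_TN)² = (V_DD − V_GS)/R.
Let x = V_GS − 1.25. Then 42.6 x² + x − 10.85 = 0, giving x = 0.493 V (positive root), so V_GS = 1.74 V.
I_D = (V_DD − V_GS)/R = (12.1 − 1.74) / 55.7 = 0.186 mA.

I_D = 0.186 mA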